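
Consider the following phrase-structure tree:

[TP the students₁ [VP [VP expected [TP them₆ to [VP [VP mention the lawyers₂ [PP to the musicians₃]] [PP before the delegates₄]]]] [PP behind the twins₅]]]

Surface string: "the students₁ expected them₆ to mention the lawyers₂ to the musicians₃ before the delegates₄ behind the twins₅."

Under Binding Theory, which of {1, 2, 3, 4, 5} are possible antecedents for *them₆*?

{5}

*them* is a pronoun, so Principle B applies: it must be free in its binding domain.
Binding domain of *them₆*: the matrix TP, whose subject is the students₁.
*the students₁* c-commands the pronoun within its binding domain → coindexation would violate Principle B.
*the lawyers₂*: the pronoun c-commands this R-expression → coindexation would violate Principle C on *the lawyers₂*.
*the musicians₃*: the pronoun c-commands this R-expression → coindexation would violate Principle C on *the musicians₃*.
*the delegates₄*: the pronoun c-commands this R-expression → coindexation would violate Principle C on *the delegates₄*.
*the twins₅* and the pronoun do not c-command one another → neither Principle B nor Principle C is at stake; coindexation permitted.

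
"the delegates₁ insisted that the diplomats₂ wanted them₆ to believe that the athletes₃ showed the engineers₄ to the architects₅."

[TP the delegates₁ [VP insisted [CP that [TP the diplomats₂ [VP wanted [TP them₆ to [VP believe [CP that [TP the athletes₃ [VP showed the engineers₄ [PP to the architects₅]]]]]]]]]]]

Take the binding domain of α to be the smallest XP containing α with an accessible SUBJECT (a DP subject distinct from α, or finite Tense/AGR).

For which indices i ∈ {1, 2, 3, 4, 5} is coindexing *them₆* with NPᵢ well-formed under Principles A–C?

*them* is a pronoun, so Principle B applies: it must be free in its binding domain.
Binding domain of *them₆*: the embedded TP, whose subject is the diplomats₂.
*the delegates₁* c-commands the pronoun but from outside its binding domain, and is not c-commanded by it → coindexation permitted.
*the diplomats₂* c-commands the pronoun within its binding domain → coindexation would violate Principle B.
*the athletes₃*: the pronoun c-commands this R-expression → coindexation would violate Principle C on *the athletes₃*.
*the engineers₄*: the pronoun c-commands this R-expression → coindexation would violate Principle C on *the engineers₄*.
*the architects₅*: the pronoun c-commands this R-expression → coindexation would violate Principle C on *the architects₅*.

{1}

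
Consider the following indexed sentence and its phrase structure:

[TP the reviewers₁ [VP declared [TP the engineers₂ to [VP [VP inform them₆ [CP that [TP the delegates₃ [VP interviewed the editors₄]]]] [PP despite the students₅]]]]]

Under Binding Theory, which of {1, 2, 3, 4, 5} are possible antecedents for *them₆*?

*them* is a pronoun, so Principle B applies: it must be free in its binding domain.
Binding domain of *them₆*: the embedded TP, whose subject is the engineers₂.
*the reviewers₁* c-commands the pronoun but from outside its binding domain, and is not c-commanded by it → coindexation permitted.
*the engineers₂* c-commands the pronoun within its binding domain → coindexation would violate Principle B.
*the delegates₃*: the pronoun c-commands this R-expression → coindexation would violate Principle C on *the delegates₃*.
*the editors₄*: the pronoun c-commands this R-expression → coindexation would violate Principle C on *the editors₄*.
*the students₅* and the pronoun do not c-command one another → neither Principle B nor Principle C is at stake; coindexation permitted.

{1, 5}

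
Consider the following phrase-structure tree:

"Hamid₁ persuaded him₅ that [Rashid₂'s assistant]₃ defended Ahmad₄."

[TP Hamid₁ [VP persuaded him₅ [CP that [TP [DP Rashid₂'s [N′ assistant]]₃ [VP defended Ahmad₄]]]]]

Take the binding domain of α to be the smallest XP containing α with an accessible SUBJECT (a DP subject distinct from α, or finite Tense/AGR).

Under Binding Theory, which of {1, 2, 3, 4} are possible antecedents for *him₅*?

*him* is a pronoun, so Principle B applies: it must be free in its binding domain.
Binding domain of *him₅*: the matrix TP, whose subject is Hamid₁.
*Hamid₁* c-commands the pronoun within its binding domain → coindexation would violate Principle B.
*Rashid₂*: the pronoun c-commands this R-expression → coindexation would violate Principle C on *Rashid₂*.
*[Rashid₂'s assistant]₃*: the pronoun c-commands this R-expression → coindexation would violate Principle C on *[Rashid₂'s assistant]₃*.
*Ahmad₄*: the pronoun c-commands this R-expression → coindexation would violate Principle C on *Ahmad₄*.

none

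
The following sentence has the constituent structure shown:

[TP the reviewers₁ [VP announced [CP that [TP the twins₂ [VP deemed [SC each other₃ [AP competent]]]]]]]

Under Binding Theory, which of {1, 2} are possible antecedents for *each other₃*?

*each other* is an anaphor, so Principle A applies: it must be bound in its binding domain.
Binding domain of *each other₃*: the embedded TP, whose subject is the twins₂.
*the reviewers₁* c-commands the anaphor but is outside its binding domain → cannot satisfy Principle A.
*the twins₂* c-commands the anaphor within its binding domain → licit binder.

{2}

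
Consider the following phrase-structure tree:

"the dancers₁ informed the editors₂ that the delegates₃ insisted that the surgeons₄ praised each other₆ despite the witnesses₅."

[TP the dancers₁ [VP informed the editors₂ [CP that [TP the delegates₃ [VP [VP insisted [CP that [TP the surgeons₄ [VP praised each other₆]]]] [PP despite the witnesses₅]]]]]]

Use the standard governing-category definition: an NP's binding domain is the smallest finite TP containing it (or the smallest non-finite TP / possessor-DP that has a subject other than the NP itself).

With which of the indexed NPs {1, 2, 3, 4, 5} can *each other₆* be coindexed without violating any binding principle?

{4}

*each other* is an anaphor, so Principle A applies: it must be bound in its binding domain.
Binding domain of *each other₆*: the embedded TP, whose subject is the surgeons₄.
*the dancers₁* c-commands the anaphor but is outside its binding domain → cannot satisfy Principle A.
*the editors₂* c-commands the anaphor but is outside its binding domain → cannot satisfy Principle A.
*the delegates₃* c-commands the anaphor but is outside its binding domain → cannot satisfy Principle A.
*the surgeons₄* c-commands the anaphor within its binding domain → licit binder.
*the witnesses₅* does not c-command the anaphor → cannot bind it.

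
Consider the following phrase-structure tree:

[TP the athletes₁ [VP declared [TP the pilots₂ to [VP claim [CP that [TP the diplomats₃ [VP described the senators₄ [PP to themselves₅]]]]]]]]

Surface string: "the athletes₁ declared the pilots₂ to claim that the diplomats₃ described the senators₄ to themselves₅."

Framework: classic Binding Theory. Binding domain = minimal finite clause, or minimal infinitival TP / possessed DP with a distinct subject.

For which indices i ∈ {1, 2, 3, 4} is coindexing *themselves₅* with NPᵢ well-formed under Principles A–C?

*themselves* is an anaphor, so Principle A applies: it must be bound in its binding domain.
Binding domain of *themselves₅*: the embedded TP, whose subject is the diplomats₃.
*the athletes₁* c-commands the anaphor but is outside its binding domain → cannot satisfy Principle A.
*the pilots₂* c-commands the anaphor but is outside its binding domain → cannot satisfy Principle A.
*the diplomats₃* c-commands the anaphor within its binding domain → licit binder.
*the senators₄* c-commands the anaphor within its binding domain → licit binder.

{3, 4}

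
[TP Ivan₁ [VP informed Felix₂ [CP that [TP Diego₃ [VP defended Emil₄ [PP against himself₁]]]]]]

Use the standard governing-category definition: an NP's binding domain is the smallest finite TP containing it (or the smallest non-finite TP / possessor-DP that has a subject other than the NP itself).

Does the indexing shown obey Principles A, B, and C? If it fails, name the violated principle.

The two coindexed NPs are *Ivan₁* and *himself₁*.
*himself₁* is an anaphor. Principle A requires it to be bound within its binding domain — the embedded TP, whose subject is Diego₃.
Within that domain it is c-commanded by *Diego₃*, *Emil₄*, none of which share its index.
*Ivan₁* does c-command the anaphor, but from outside its binding domain.
The anaphor is unbound in its domain → Principle A violation.

Principle A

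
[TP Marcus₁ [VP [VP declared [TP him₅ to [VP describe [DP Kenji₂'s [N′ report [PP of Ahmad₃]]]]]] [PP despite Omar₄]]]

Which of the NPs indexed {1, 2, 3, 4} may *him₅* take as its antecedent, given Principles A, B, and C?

{4}

*him* is a pronoun, so Principle B applies: it must be free in its binding domain.
Binding domain of *him₅*: the matrix TP, whose subject is Marcus₁.
*Marcus₁* c-commands the pronoun within its binding domain → coindexation would violate Principle B.
*Kenji₂*: the pronoun c-commands this R-expression → coindexation would violate Principle C on *Kenji₂*.
*Ahmad₃*: the pronoun c-commands this R-expression → coindexation would violate Principle C on *Ahmad₃*.
*Omar₄* and the pronoun do not c-command one another → neither Principle B nor Principle C is at stake; coindexation permitted.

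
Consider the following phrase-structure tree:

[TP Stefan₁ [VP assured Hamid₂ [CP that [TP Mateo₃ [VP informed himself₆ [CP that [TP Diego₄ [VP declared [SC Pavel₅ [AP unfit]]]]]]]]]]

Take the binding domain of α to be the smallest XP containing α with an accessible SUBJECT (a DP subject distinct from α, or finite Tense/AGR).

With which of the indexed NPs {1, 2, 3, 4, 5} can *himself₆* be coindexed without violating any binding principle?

*himself* is an anaphor, so Principle A applies: it must be bound in its binding domain.
Binding domain of *himself₆*: the embedded TP, whose subject is Mateo₃.
*Stefan₁* c-commands the anaphor but is outside its binding domain → cannot satisfy Principle A.
*Hamid₂* c-commands the anaphor but is outside its binding domain → cannot satisfy Principle A.
*Mateo₃* c-commands the anaphor within its binding domain → licit binder.
*Diego₄* does not c-command the anaphor → cannot bind it.
*Pavel₅* does not c-command the anaphor → cannot bind it.

{3}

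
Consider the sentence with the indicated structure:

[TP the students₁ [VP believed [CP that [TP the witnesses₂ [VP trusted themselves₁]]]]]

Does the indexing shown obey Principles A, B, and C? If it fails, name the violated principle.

The two coindexed NPs are *the students₁* and *themselves₁*.
*themselves₁* is an anaphor. Principle A requires it to be bound within its binding domain — the embedded TP, whose subject is the witnesses₂.
Within that domain it is c-commanded by *the witnesses₂*, which does not share its index.
*the students₁* does c-command the anaphor, but from outside its binding domain.
The anaphor is unbound in its domain → Principle A violation.

Principle A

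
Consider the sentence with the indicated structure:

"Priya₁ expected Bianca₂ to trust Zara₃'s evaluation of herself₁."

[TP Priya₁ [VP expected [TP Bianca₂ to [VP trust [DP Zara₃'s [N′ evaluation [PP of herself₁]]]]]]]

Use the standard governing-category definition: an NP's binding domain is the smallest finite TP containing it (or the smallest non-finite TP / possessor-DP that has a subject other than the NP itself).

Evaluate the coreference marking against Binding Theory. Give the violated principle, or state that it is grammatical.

The two coindexed NPs are *Priya₁* and *herself₁*.
*herself₁* is an anaphor. Principle A requires it to be bound within its binding domain — the possessed DP, whose subject is Zara₃.
Within that domain it is c-commanded by *Zara₃*, which does not share its index.
*Priya₁* does c-command the anaphor, but from outside its binding domain.
The anaphor is unbound in its domain → Principle A violation.

Principle A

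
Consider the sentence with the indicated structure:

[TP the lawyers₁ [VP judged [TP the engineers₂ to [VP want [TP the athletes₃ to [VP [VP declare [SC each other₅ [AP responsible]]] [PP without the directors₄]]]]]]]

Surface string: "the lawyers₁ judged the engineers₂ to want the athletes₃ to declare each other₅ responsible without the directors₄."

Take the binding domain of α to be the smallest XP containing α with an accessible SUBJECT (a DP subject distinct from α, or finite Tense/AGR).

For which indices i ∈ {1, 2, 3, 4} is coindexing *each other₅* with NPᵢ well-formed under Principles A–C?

*each other* is an anaphor, so Principle A applies: it must be bound in its binding domain.
Binding domain of *each other₅*: the embedded TP, whose subject is the athletes₃.
*the lawyers₁* c-commands the anaphor but is outside its binding domain → cannot satisfy Principle A.
*the engineers₂* c-commands the anaphor but is outside its binding domain → cannot satisfy Principle A.
*the athletes₃* c-commands the anaphor within its binding domain → licit binder.
*the directors₄* does not c-command the anaphor → cannot bind it.

{3}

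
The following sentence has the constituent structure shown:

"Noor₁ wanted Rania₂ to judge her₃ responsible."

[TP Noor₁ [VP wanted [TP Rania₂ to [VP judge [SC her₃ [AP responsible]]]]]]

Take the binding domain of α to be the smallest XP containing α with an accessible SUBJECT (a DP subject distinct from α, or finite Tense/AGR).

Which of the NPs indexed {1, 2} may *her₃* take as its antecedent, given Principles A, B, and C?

{1}

*her* is a pronoun, so Principle B applies: it must be free in its binding domain.
Binding domain of *her₃*: the embedded TP, whose subject is Rania₂.
*Noor₁* c-commands the pronoun but from outside its binding domain, and is not c-commanded by it → coindexation permitted.
*Rania₂* c-commands the pronoun within its binding domain → coindexation would violate Principle B.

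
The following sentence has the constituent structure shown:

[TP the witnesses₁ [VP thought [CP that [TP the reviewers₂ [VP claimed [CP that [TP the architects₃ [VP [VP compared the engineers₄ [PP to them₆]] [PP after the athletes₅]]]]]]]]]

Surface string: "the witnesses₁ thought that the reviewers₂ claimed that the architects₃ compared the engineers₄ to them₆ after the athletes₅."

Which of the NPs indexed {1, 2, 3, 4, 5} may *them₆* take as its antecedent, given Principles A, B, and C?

{1, 2, 5}

*them* is a pronoun, so Principle B applies: it must be free in its binding domain.
Binding domain of *them₆*: the embedded TP, whose subject is the architects₃.
*the witnesses₁* c-commands the pronoun but from outside its binding domain, and is not c-commanded by it → coindexation permitted.
*the reviewers₂* c-commands the pronoun but from outside its binding domain, and is not c-commanded by it → coindexation permitted.
*the architects₃* c-commands the pronoun within its binding domain → coindexation would violate Principle B.
*the engineers₄* c-commands the pronoun within its binding domain → coindexation would violate Principle B.
*the athletes₅* and the pronoun do not c-command one another → neither Principle B nor Principle C is at stake; coindexation permitted.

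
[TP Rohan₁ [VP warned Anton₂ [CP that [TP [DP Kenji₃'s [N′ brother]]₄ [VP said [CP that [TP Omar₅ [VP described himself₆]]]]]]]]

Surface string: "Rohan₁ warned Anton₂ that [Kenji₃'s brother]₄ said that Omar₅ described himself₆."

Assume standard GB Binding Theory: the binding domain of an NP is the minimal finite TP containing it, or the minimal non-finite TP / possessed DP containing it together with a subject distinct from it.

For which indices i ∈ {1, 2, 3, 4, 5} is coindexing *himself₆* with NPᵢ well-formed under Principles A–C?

{5}

*himself* is an anaphor, so Principle A applies: it must be bound in its binding domain.
Binding domain of *himself₆*: the embedded TP, whose subject is Omar₅.
*Rohan₁* c-commands the anaphor but is outside its binding domain → cannot satisfy Principle A.
*Anton₂* c-commands the anaphor but is outside its binding domain → cannot satisfy Principle A.
*Kenji₃* does not c-command the anaphor → cannot bind it.
*[Kenji₃'s brother]₄* c-commands the anaphor but is outside its binding domain → cannot satisfy Principle A.
*Omar₅* c-commands the anaphor within its binding domain → licit binder.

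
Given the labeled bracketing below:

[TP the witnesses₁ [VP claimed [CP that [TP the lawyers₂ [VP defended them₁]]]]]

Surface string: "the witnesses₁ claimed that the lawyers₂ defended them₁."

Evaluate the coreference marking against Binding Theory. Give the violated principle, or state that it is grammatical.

grammatical

The two coindexed NPs are *the witnesses₁* and *them₁*.
*them₁* is a pronoun; its binding domain is the embedded TP, whose subject is the lawyers₂. Within that domain it is c-commanded only by *the lawyers₂*, which carries a different index — the pronoun is free locally, so Principle B holds.
*the witnesses₁* is an R-expression; *them₁* does not c-command it, and no other NP shares its index, so Principle C is satisfied.
All principles are respected.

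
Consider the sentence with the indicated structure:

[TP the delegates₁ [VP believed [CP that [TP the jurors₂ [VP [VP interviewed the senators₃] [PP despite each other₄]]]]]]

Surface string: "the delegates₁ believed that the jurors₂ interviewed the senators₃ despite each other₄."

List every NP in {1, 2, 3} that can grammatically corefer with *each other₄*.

*each other* is an anaphor, so Principle A applies: it must be bound in its binding domain.
Binding domain of *each other₄*: the embedded TP, whose subject is the jurors₂.
*the delegates₁* c-commands the anaphor but is outside its binding domain → cannot satisfy Principle A.
*the jurors₂* c-commands the anaphor within its binding domain → licit binder.
*the senators₃* does not c-command the anaphor → cannot bind it.

{2}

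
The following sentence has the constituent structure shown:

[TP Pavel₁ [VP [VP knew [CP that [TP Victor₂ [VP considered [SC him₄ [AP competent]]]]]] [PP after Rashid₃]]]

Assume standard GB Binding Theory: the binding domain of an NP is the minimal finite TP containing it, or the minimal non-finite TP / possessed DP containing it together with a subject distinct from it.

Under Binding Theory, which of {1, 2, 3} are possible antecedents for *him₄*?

*him* is a pronoun, so Principle B applies: it must be free in its binding domain.
Binding domain of *him₄*: the embedded TP, whose subject is Victor₂.
*Pavel₁* c-commands the pronoun but from outside its binding domain, and is not c-commanded by it → coindexation permitted.
*Victor₂* c-commands the pronoun within its binding domain → coindexation would violate Principle B.
*Rashid₃* and the pronoun do not c-command one another → neither Principle B nor Principle C is at stake; coindexation permitted.

{1, 3}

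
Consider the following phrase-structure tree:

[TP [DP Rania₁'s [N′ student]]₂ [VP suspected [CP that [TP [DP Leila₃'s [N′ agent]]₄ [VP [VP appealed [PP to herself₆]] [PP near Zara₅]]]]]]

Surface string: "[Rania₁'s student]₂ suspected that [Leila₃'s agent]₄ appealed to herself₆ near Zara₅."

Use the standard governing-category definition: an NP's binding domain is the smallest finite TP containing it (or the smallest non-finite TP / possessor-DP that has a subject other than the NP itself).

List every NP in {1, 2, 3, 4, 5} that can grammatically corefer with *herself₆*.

{4}

*herself* is an anaphor, so Principle A applies: it must be bound in its binding domain.
Binding domain of *herself₆*: the embedded TP, whose subject is [Leila₃'s agent]₄.
*Rania₁* does not c-command the anaphor → cannot bind it.
*[Rania₁'s student]₂* c-commands the anaphor but is outside its binding domain → cannot satisfy Principle A.
*Leila₃* does not c-command the anaphor → cannot bind it.
*[Leila₃'s agent]₄* c-commands the anaphor within its binding domain → licit binder.
*Zara₅* does not c-command the anaphor → cannot bind it.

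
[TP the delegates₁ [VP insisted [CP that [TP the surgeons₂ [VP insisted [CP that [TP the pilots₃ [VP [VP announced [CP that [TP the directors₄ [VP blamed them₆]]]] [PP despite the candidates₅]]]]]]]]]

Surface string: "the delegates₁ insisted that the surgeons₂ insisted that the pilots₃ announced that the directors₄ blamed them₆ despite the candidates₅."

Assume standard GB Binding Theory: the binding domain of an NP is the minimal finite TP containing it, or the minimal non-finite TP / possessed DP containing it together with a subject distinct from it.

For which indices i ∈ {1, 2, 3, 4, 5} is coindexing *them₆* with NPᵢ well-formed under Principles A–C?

*them* is a pronoun, so Principle B applies: it must be free in its binding domain.
Binding domain of *them₆*: the embedded TP, whose subject is the directors₄.
*the delegates₁* c-commands the pronoun but from outside its binding domain, and is not c-commanded by it → coindexation permitted.
*the surgeons₂* c-commands the pronoun but from outside its binding domain, and is not c-commanded by it → coindexation permitted.
*the pilots₃* c-commands the pronoun but from outside its binding domain, and is not c-commanded by it → coindexation permitted.
*the directors₄* c-commands the pronoun within its binding domain → coindexation would violate Principle B.
*the candidates₅* and the pronoun do not c-command one another → neither Principle B nor Principle C is at stake; coindexation permitted.

{1, 2, 3, 5}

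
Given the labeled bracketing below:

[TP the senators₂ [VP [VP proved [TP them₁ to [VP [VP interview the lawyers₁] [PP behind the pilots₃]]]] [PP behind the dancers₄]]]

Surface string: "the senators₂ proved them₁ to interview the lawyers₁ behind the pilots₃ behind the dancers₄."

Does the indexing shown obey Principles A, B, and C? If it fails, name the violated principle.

Principle C

The two coindexed NPs are *them₁* and *the lawyers₁*.
*the lawyers₁* is an R-expression. Principle C requires it to be free everywhere.
*them₁* c-commands it and carries the same index.
The R-expression is bound → Principle C violation.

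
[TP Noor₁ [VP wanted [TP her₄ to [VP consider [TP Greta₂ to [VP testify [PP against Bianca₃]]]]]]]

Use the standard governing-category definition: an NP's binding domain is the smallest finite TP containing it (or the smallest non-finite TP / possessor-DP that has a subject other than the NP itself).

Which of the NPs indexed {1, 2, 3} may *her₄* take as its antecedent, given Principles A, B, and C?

*her* is a pronoun, so Principle B applies: it must be free in its binding domain.
Binding domain of *her₄*: the matrix TP, whose subject is Noor₁.
*Noor₁* c-commands the pronoun within its binding domain → coindexation would violate Principle B.
*Greta₂*: the pronoun c-commands this R-expression → coindexation would violate Principle C on *Greta₂*.
*Bianca₃*: the pronoun c-commands this R-expression → coindexation would violate Principle C on *Bianca₃*.

none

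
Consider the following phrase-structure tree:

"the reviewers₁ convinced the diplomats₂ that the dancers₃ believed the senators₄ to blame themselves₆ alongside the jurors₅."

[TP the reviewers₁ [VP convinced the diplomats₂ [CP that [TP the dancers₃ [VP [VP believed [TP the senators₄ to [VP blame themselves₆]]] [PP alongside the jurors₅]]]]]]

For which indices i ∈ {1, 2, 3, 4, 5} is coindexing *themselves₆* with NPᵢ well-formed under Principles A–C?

*themselves* is an anaphor, so Principle A applies: it must be bound in its binding domain.
Binding domain of *themselves₆*: the embedded TP, whose subject is the senators₄.
*the reviewers₁* c-commands the anaphor but is outside its binding domain → cannot satisfy Principle A.
*the diplomats₂* c-commands the anaphor but is outside its binding domain → cannot satisfy Principle A.
*the dancers₃* c-commands the anaphor but is outside its binding domain → cannot satisfy Principle A.
*the senators₄* c-commands the anaphor within its binding domain → licit binder.
*the jurors₅* does not c-command the anaphor → cannot bind it.

{4}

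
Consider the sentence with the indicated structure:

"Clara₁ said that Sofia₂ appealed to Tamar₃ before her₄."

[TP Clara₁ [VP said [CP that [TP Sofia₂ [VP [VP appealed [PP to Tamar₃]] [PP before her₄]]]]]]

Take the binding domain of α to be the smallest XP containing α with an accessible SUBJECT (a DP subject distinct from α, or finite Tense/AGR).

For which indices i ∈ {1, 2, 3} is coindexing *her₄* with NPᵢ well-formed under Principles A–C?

{1, 3}

*her* is a pronoun, so Principle B applies: it must be free in its binding domain.
Binding domain of *her₄*: the embedded TP, whose subject is Sofia₂.
*Clara₁* c-commands the pronoun but from outside its binding domain, and is not c-commanded by it → coindexation permitted.
*Sofia₂* c-commands the pronoun within its binding domain → coindexation would violate Principle B.
*Tamar₃* and the pronoun do not c-command one another → neither Principle B nor Principle C is at stake; coindexation permitted.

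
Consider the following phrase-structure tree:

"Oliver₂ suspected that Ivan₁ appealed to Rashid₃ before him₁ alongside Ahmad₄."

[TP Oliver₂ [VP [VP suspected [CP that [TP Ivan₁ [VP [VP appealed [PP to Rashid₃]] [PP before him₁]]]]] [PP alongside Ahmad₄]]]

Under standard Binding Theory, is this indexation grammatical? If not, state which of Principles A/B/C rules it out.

Principle B

The two coindexed NPs are *Ivan₁* and *him₁*.
*him₁* is a pronoun. Its binding domain is the embedded TP, whose subject is Ivan₁.
*Ivan₁* c-commands it within that domain and carries the same index.
The pronoun is locally bound → Principle B violation.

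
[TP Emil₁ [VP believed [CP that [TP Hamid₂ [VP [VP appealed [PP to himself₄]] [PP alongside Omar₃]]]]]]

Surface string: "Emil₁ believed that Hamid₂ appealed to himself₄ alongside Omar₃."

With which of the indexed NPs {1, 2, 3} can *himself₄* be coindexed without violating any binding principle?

*himself* is an anaphor, so Principle A applies: it must be bound in its binding domain.
Binding domain of *himself₄*: the embedded TP, whose subject is Hamid₂.
*Emil₁* c-commands the anaphor but is outside its binding domain → cannot satisfy Principle A.
*Hamid₂* c-commands the anaphor within its binding domain → licit binder.
*Omar₃* does not c-command the anaphor → cannot bind it.

{2}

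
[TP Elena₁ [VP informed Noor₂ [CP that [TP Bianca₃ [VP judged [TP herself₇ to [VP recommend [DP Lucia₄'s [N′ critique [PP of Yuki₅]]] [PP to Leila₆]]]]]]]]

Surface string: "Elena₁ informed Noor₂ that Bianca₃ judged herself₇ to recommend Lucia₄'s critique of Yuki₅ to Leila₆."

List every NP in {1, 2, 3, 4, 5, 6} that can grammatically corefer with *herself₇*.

{3}

*herself* is an anaphor, so Principle A applies: it must be bound in its binding domain.
Binding domain of *herself₇*: the embedded TP, whose subject is Bianca₃.
*Elena₁* c-commands the anaphor but is outside its binding domain → cannot satisfy Principle A.
*Noor₂* c-commands the anaphor but is outside its binding domain → cannot satisfy Principle A.
*Bianca₃* c-commands the anaphor within its binding domain → licit binder.
*Lucia₄* does not c-command the anaphor → cannot bind it.
*Yuki₅* does not c-command the anaphor → cannot bind it.
*Leila₆* does not c-command the anaphor → cannot bind it.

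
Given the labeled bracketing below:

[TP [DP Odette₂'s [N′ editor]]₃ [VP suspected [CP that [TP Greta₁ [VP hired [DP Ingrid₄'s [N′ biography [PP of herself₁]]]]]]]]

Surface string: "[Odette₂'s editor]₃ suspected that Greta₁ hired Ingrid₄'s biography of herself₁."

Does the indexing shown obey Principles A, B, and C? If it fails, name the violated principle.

The two coindexed NPs are *Greta₁* and *herself₁*.
*herself₁* is an anaphor. Principle A requires it to be bound within its binding domain — the possessed DP, whose subject is Ingrid₄.
Within that domain it is c-commanded by *Ingrid₄*, which does not share its index.
*Greta₁* does c-command the anaphor, but from outside its binding domain.
The anaphor is unbound in its domain → Principle A violation.

Principle A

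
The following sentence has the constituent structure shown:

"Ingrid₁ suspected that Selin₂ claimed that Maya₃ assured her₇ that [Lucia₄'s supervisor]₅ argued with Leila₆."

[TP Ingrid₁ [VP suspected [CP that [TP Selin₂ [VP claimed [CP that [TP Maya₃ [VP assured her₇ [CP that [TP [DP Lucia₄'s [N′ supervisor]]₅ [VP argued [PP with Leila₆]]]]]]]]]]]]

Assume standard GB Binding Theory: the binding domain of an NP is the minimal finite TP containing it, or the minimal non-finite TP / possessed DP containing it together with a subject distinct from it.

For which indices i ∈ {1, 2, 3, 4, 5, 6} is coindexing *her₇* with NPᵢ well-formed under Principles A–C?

{1, 2}

*her* is a pronoun, so Principle B applies: it must be free in its binding domain.
Binding domain of *her₇*: the embedded TP, whose subject is Maya₃.
*Ingrid₁* c-commands the pronoun but from outside its binding domain, and is not c-commanded by it → coindexation permitted.
*Selin₂* c-commands the pronoun but from outside its binding domain, and is not c-commanded by it → coindexation permitted.
*Maya₃* c-commands the pronoun within its binding domain → coindexation would violate Principle B.
*Lucia₄*: the pronoun c-commands this R-expression → coindexation would violate Principle C on *Lucia₄*.
*[Lucia₄'s supervisor]₅*: the pronoun c-commands this R-expression → coindexation would violate Principle C on *[Lucia₄'s supervisor]₅*.
*Leila₆*: the pronoun c-commands this R-expression → coindexation would violate Principle C on *Leila₆*.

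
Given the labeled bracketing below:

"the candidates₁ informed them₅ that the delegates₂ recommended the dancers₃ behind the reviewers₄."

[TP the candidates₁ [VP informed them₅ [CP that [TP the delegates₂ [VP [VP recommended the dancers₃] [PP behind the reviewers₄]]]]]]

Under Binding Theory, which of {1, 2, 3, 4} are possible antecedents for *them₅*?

none

*them* is a pronoun, so Principle B applies: it must be free in its binding domain.
Binding domain of *them₅*: the matrix TP, whose subject is the candidates₁.
*the candidates₁* c-commands the pronoun within its binding domain → coindexation would violate Principle B.
*the delegates₂*: the pronoun c-commands this R-expression → coindexation would violate Principle C on *the delegates₂*.
*the dancers₃*: the pronoun c-commands this R-expression → coindexation would violate Principle C on *the dancers₃*.
*the reviewers₄*: the pronoun c-commands this R-expression → coindexation would violate Principle C on *the reviewers₄*.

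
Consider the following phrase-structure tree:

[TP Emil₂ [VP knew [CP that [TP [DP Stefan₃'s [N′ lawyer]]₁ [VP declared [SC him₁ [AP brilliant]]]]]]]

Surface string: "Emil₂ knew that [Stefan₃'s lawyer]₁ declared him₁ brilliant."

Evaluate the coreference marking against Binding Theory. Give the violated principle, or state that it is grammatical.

Principle B

The two coindexed NPs are *[Stefan₃'s lawyer]₁* and *him₁*.
*him₁* is a pronoun. Its binding domain is the embedded TP, whose subject is [Stefan₃'s lawyer]₁.
*[Stefan₃'s lawyer]₁* c-commands it within that domain and carries the same index.
The pronoun is locally bound → Principle B violation.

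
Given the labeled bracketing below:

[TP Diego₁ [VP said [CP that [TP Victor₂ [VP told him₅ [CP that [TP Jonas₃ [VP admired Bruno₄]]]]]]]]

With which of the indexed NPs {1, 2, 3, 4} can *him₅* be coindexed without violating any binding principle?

*him* is a pronoun, so Principle B applies: it must be free in its binding domain.
Binding domain of *him₅*: the embedded TP, whose subject is Victor₂.
*Diego₁* c-commands the pronoun but from outside its binding domain, and is not c-commanded by it → coindexation permitted.
*Victor₂* c-commands the pronoun within its binding domain → coindexation would violate Principle B.
*Jonas₃*: the pronoun c-commands this R-expression → coindexation would violate Principle C on *Jonas₃*.
*Bruno₄*: the pronoun c-commands this R-expression → coindexation would violate Principle C on *Bruno₄*.

{1}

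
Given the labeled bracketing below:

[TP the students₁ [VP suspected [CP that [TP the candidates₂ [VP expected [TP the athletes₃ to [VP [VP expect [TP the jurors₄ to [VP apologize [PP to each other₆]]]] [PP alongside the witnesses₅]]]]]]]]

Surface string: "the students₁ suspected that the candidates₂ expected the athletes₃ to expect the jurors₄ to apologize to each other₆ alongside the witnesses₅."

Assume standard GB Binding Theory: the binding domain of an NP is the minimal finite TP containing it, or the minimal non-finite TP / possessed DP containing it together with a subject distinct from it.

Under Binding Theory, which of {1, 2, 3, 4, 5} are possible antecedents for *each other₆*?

*each other* is an anaphor, so Principle A applies: it must be bound in its binding domain.
Binding domain of *each other₆*: the embedded TP, whose subject is the jurors₄.
*the students₁* c-commands the anaphor but is outside its binding domain → cannot satisfy Principle A.
*the candidates₂* c-commands the anaphor but is outside its binding domain → cannot satisfy Principle A.
*the athletes₃* c-commands the anaphor but is outside its binding domain → cannot satisfy Principle A.
*the jurors₄* c-commands the anaphor within its binding domain → licit binder.
*the witnesses₅* does not c-command the anaphor → cannot bind it.

{4}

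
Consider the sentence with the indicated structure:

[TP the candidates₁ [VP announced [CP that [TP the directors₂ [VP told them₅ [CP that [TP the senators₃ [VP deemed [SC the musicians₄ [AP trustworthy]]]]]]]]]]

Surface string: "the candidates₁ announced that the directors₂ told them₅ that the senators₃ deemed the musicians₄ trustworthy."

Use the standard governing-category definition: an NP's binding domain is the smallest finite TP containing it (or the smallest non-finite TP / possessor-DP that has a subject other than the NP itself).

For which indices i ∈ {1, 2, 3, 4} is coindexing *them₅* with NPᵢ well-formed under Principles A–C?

*them* is a pronoun, so Principle B applies: it must be free in its binding domain.
Binding domain of *them₅*: the embedded TP, whose subject is the directors₂.
*the candidates₁* c-commands the pronoun but from outside its binding domain, and is not c-commanded by it → coindexation permitted.
*the directors₂* c-commands the pronoun within its binding domain → coindexation would violate Principle B.
*the senators₃*: the pronoun c-commands this R-expression → coindexation would violate Principle C on *the senators₃*.
*the musicians₄*: the pronoun c-commands this R-expression → coindexation would violate Principle C on *the musicians₄*.

{1}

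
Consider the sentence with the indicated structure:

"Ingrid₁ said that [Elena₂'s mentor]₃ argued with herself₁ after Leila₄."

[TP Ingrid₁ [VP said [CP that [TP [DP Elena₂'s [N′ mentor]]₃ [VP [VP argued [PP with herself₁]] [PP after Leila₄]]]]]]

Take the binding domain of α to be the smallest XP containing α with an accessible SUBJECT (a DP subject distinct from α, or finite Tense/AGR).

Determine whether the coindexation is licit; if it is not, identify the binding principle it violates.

Principle A

The two coindexed NPs are *Ingrid₁* and *herself₁*.
*herself₁* is an anaphor. Principle A requires it to be bound within its binding domain — the embedded TP, whose subject is [Elena₂'s mentor]₃.
Within that domain it is c-commanded by *[Elena₂'s mentor]₃*, which does not share its index.
*Ingrid₁* does c-command the anaphor, but from outside its binding domain.
The anaphor is unbound in its domain → Principle A violation.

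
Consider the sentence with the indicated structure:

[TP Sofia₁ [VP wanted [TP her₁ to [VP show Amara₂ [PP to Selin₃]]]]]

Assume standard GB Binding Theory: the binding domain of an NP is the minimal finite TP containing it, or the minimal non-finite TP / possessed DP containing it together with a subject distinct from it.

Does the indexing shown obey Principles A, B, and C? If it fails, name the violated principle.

Principle B

The two coindexed NPs are *Sofia₁* and *her₁*.
*her₁* is a pronoun. Its binding domain is the matrix TP, whose subject is Sofia₁.
*Sofia₁* c-commands it within that domain and carries the same index.
The pronoun is locally bound → Principle B violation.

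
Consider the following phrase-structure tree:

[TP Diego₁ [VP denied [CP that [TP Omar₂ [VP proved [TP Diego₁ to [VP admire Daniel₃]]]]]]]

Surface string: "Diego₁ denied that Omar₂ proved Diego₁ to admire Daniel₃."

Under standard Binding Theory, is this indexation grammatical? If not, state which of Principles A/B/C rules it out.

Principle C

The two coindexed NPs are *Diego₁* (the higher occurrence) and *Diego₁* (the lower occurrence).
*Diego₁* (the lower occurrence) is an R-expression. Principle C requires it to be free everywhere.
*Diego₁* (the higher occurrence) c-commands it and carries the same index.
The R-expression is bound → Principle C violation.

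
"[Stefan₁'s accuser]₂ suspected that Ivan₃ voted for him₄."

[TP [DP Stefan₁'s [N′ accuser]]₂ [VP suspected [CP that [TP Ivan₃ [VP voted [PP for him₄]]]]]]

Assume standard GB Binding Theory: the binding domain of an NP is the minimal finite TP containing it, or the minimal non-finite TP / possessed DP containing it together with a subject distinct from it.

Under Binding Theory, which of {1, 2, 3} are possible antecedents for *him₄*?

{1, 2}

*him* is a pronoun, so Principle B applies: it must be free in its binding domain.
Binding domain of *him₄*: the embedded TP, whose subject is Ivan₃.
*Stefan₁* and the pronoun do not c-command one another → neither Principle B nor Principle C is at stake; coindexation permitted.
*[Stefan₁'s accuser]₂* c-commands the pronoun but from outside its binding domain, and is not c-commanded by it → coindexation permitted.
*Ivan₃* c-commands the pronoun within its binding domain → coindexation would violate Principle B.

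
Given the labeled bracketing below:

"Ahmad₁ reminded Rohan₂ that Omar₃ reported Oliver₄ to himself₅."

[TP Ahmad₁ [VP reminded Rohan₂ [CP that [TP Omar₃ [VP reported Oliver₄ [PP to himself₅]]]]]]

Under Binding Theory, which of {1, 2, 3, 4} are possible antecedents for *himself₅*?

{3, 4}

*himself* is an anaphor, so Principle A applies: it must be bound in its binding domain.
Binding domain of *himself₅*: the embedded TP, whose subject is Omar₃.
*Ahmad₁* c-commands the anaphor but is outside its binding domain → cannot satisfy Principle A.
*Rohan₂* c-commands the anaphor but is outside its binding domain → cannot satisfy Principle A.
*Omar₃* c-commands the anaphor within its binding domain → licit binder.
*Oliver₄* c-commands the anaphor within its binding domain → licit binder.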